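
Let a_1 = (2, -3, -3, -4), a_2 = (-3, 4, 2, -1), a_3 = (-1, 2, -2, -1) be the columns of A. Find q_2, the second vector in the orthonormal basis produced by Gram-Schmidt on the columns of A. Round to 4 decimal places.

q_2 = (-0.4413, 0.5486, 0.0954, -0.7037)

a_1 = (2, -3, -3, -4); ‖a_1‖ = 6.1644, so q_1 = (0.3244, -0.4867, -0.4867, -0.6489).
q_1·a_2 = 0.3244·(-3) + (-0.4867)·4 + (-0.4867)·2 + (-0.6489)·(-1) = -3.2444.
u_2 = a_2 + 3.2444·q_1 = (-1.9474, 2.4211, 0.4211, -3.1053).
‖u_2‖ = 4.4129, so q_2 = (-0.4413, 0.5486, 0.0954, -0.7037).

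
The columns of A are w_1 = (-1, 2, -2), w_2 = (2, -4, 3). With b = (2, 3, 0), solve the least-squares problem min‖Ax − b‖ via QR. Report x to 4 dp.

x = (-2.4000, -1.6000)

w_1 = (-1, 2, -2); ‖w_1‖ = 3.0000, so e_1 = (-0.3333, 0.6667, -0.6667).
e_1·w_2 = (-0.3333)·2 + 0.6667·(-4) + (-0.6667)·3 = -5.3333.
u_2 = w_2 + 5.3333·e_1 = (0.2222, -0.4444, -0.5556).
‖u_2‖ = 0.7454, so e_2 = (0.2981, -0.5963, -0.7454).
Qᵀb = (1.3333, -1.1926).
Back-substitute: x_2 = -1.1926/0.7454 = -1.6000.
x_1 = (1.3333 + 5.3333·(-1.6000))/3.0000 = -2.4000.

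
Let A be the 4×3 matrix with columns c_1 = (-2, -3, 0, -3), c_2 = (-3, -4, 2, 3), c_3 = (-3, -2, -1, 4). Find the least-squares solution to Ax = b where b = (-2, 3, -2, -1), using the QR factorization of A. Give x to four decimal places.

x = (0.3330, -1.0363, 0.8660)

q_1 = c_1/‖c_1‖ = (-2, -3, 0, -3)/4.6904 = (-0.4264, -0.6396, 0.0000, -0.6396).
r_{12} = q_1·c_2 = 1.9188.
u_2 = c_2 − 1.9188·q_1 = (-2.1818, -2.7727, 2.0000, 4.2273).
‖u_2‖ = 5.8582, so q_2 = (-0.3724, -0.4733, 0.3414, 0.7216).
r_{13} = q_1·c_3 = 0.0000; r_{23} = q_2·c_3 = 4.6089.
u_3 = c_3 + 0.0000·q_1 − 4.6089·q_2 = (-1.2834, 0.1815, -2.5735, 0.6742).
‖u_3‖ = 2.9593, so q_3 = (-0.4337, 0.0613, -0.8696, 0.2278).
Qᵀb = (-0.4264, -2.0795, 2.5628).
Back-substitute: x_3 = 2.5628/2.9593 = 0.8660.
x_2 = (-2.0795 − 4.6089·0.8660)/5.8582 = -1.0363.
x_1 = (-0.4264 − 1.9188·(-1.0363) + 0.0000·0.8660)/4.6904 = 0.3330.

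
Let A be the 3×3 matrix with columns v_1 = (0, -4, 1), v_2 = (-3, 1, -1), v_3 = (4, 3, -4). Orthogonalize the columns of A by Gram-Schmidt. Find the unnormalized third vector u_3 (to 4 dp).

u_3 = (0.9444, -0.9444, -3.7778)

e_1 = v_1/‖v_1‖ = (0, -4, 1)/4.1231 = (0.0000, -0.9701, 0.2425).
r_{12} = e_1·v_2 = -1.2127.
u_2 = v_2 + 1.2127·e_1 = (-3.0000, -0.1765, -0.7059).
‖u_2‖ = 3.0870, so e_2 = (-0.9718, -0.0572, -0.2287).
r_{13} = e_1·v_3 = -3.8806; r_{23} = e_2·v_3 = -3.1441.
u_3 = v_3 + 3.8806·e_1 + 3.1441·e_2 = (0.9444, -0.9444, -3.7778).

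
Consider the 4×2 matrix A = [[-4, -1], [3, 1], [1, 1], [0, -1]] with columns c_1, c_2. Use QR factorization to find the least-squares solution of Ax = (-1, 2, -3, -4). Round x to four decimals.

x = (-0.1000, 1.2000)

c_1 = (-4, 3, 1, 0); ‖c_1‖ = 5.0990, so q_1 = (-0.7845, 0.5883, 0.1961, 0.0000).
q_1·c_2 = (-0.7845)·(-1) + 0.5883·1 + 0.1961·1 + 0.0000·(-1) = 1.5689.
u_2 = c_2 − 1.5689·q_1 = (0.2308, 0.0769, 0.6923, -1.0000).
‖u_2‖ = 1.2403, so q_2 = (0.1861, 0.0620, 0.5582, -0.8062).
Qᵀb = (1.3728, 1.4884).
Back-substitute: x_2 = 1.4884/1.2403 = 1.2000.
x_1 = (1.3728 − 1.5689·1.2000)/5.0990 = -0.1000.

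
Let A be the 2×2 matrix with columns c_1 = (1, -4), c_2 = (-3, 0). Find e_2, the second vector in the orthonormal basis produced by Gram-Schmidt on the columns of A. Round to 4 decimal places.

c_1 = (1, -4); ‖c_1‖ = 4.1231, so e_1 = (0.2425, -0.9701).
e_1·c_2 = 0.2425·(-3) + (-0.9701)·0 = -0.7276.
u_2 = c_2 + 0.7276·e_1 = (-2.8235, -0.7059).
‖u_2‖ = 2.9104, so e_2 = (-0.9701, -0.2425).

e_2 = (-0.9701, -0.2425)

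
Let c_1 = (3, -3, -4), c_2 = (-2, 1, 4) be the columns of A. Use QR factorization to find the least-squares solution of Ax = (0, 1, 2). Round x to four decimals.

x = (-0.0674, 0.3483)

c_1 = (3, -3, -4); ‖c_1‖ = 5.8310, so e_1 = (0.5145, -0.5145, -0.6860).
e_1·c_2 = 0.5145·(-2) + (-0.5145)·1 + (-0.6860)·4 = -4.2875.
u_2 = c_2 + 4.2875·e_1 = (0.2059, -1.2059, 1.0588).
‖u_2‖ = 1.6179, so e_2 = (0.1273, -0.7453, 0.6544).
Qᵀb = (-1.8865, 0.5635).
Back-substitute: x_2 = 0.5635/1.6179 = 0.3483.
x_1 = (-1.8865 + 4.2875·0.3483)/5.8310 = -0.0674.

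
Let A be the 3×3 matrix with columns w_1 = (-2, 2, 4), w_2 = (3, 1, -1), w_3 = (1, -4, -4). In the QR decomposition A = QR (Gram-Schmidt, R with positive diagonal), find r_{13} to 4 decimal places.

r_{13} = -5.3072

q_1 = w_1/‖w_1‖ = (-2, 2, 4)/4.8990 = (-0.4082, 0.4082, 0.8165).
r_{13} = q_1·w_3 = -5.3072.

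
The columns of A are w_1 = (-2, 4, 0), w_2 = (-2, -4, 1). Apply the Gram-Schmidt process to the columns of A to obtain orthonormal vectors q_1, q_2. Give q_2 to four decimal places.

q_2 = (-0.8614, -0.4307, 0.2692)

q_1 = w_1/‖w_1‖ = (-2, 4, 0)/4.4721 = (-0.4472, 0.8944, 0.0000).
r_{12} = q_1·w_2 = -2.6833.
u_2 = w_2 + 2.6833·q_1 = (-3.2000, -1.6000, 1.0000).
‖u_2‖ = 3.7148, so q_2 = (-0.8614, -0.4307, 0.2692).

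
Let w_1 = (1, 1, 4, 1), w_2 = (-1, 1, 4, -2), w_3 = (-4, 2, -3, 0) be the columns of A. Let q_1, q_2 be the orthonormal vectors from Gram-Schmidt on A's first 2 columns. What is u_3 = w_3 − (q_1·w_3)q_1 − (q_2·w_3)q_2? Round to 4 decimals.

q_1 = w_1/‖w_1‖ = (1, 1, 4, 1)/4.3589 = (0.2294, 0.2294, 0.9177, 0.2294).
r_{12} = q_1·w_2 = 3.2118.
u_2 = w_2 − 3.2118·q_1 = (-1.7368, 0.2632, 1.0526, -2.7368).
‖u_2‖ = 3.4182, so q_2 = (-0.5081, 0.0770, 0.3079, -0.8007).
r_{13} = q_1·w_3 = -3.2118; r_{23} = q_2·w_3 = 1.2626.
u_3 = w_3 + 3.2118·q_1 − 1.2626·q_2 = (-2.6216, 2.6396, -0.4414, 1.7477).

u_3 = (-2.6216, 2.6396, -0.4414, 1.7477)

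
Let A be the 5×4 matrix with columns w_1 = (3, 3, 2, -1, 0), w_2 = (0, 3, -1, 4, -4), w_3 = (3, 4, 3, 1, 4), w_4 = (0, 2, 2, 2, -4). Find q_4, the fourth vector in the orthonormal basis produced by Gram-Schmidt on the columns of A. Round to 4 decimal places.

q_4 = (-0.3496, -0.1923, 0.8769, 0.1282, -0.2353)

w_1 = (3, 3, 2, -1, 0); ‖w_1‖ = 4.7958, so q_1 = (0.6255, 0.6255, 0.4170, -0.2085, 0.0000).
q_1·w_2 = 0.6255·0 + 0.6255·3 + 0.4170·(-1) + (-0.2085)·4 + 0.0000·(-4) = 0.6255.
u_2 = w_2 − 0.6255·q_1 = (-0.3913, 2.6087, -1.2609, 4.1304, -4.0000).
‖u_2‖ = 6.4505, so q_2 = (-0.0607, 0.4044, -0.1955, 0.6403, -0.6201).
q_1·w_3 = 0.6255·3 + 0.6255·4 + 0.4170·3 + (-0.2085)·1 + 0.0000·4 = 5.4214; q_2·w_3 = (-0.0607)·3 + 0.4044·4 + (-0.1955)·3 + 0.6403·1 + (-0.6201)·4 = -0.9908.
u_3 = w_3 − 5.4214·q_1 + 0.9908·q_2 = (-0.4514, 1.0094, 0.5455, 2.7649, 3.3856).
‖u_3‖ = 4.5417, so q_3 = (-0.0994, 0.2223, 0.1201, 0.6088, 0.7454).
q_1·w_4 = 0.6255·0 + 0.6255·2 + 0.4170·2 + (-0.2085)·2 + 0.0000·(-4) = 1.6681; q_2·w_4 = (-0.0607)·0 + 0.4044·2 + (-0.1955)·2 + 0.6403·2 + (-0.6201)·(-4) = 4.1790; q_3·w_4 = (-0.0994)·0 + 0.2223·2 + 0.1201·2 + 0.6088·2 + 0.7454·(-4) = -1.0795.
u_4 = w_4 − 1.6681·q_1 − 4.1790·q_2 + 1.0795·q_3 = (-0.8973, -0.4936, 2.2509, 0.3291, -0.6039).
‖u_4‖ = 2.5667, so q_4 = (-0.3496, -0.1923, 0.8769, 0.1282, -0.2353).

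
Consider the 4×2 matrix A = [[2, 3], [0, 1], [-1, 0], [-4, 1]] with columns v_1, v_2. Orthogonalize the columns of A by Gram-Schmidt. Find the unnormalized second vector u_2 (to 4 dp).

u_2 = (2.8095, 1.0000, 0.0952, 1.3810)

e_1 = v_1/‖v_1‖ = (2, 0, -1, -4)/4.5826 = (0.4364, 0.0000, -0.2182, -0.8729).
r_{12} = e_1·v_2 = 0.4364.
u_2 = v_2 − 0.4364·e_1 = (2.8095, 1.0000, 0.0952, 1.3810).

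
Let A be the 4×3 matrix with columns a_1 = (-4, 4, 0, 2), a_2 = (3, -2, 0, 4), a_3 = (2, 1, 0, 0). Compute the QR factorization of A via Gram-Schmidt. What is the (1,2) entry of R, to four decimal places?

a_1 = (-4, 4, 0, 2); ‖a_1‖ = 6.0000, so e_1 = (-0.6667, 0.6667, 0.0000, 0.3333).
r_{12} = e_1·a_2 = -2.0000.

r_{12} = -2.0000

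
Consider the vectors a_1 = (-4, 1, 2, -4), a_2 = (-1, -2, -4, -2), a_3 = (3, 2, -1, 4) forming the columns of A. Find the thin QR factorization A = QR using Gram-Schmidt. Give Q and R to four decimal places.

Q = [[-0.6576, -0.1571, -0.1429], [0.1644, -0.4117, 0.8660], [0.3288, -0.8234, -0.4616], [-0.6576, -0.3575, 0.1286]], R = [[6.0828, 0.3288, -4.6032], [0.0000, 4.9892, -1.9014], [0.0000, 0.0000, 2.2794]]

a_1 = (-4, 1, 2, -4); ‖a_1‖ = 6.0828, so q_1 = (-0.6576, 0.1644, 0.3288, -0.6576).
q_1·a_2 = (-0.6576)·(-1) + 0.1644·(-2) + 0.3288·(-4) + (-0.6576)·(-2) = 0.3288.
u_2 = a_2 − 0.3288·q_1 = (-0.7838, -2.0541, -4.1081, -1.7838).
‖u_2‖ = 4.9892, so q_2 = (-0.1571, -0.4117, -0.8234, -0.3575).
q_1·a_3 = (-0.6576)·3 + 0.1644·2 + 0.3288·(-1) + (-0.6576)·4 = -4.6032; q_2·a_3 = (-0.1571)·3 + (-0.4117)·2 + (-0.8234)·(-1) + (-0.3575)·4 = -1.9014.
u_3 = a_3 + 4.6032·q_1 + 1.9014·q_2 = (-0.3257, 1.9739, -1.0521, 0.2932).
‖u_3‖ = 2.2794, so q_3 = (-0.1429, 0.8660, -0.4616, 0.1286).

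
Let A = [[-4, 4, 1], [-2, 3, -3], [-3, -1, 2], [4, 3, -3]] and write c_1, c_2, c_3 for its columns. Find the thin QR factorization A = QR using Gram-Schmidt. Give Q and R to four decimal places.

Q = [[-0.5963, 0.5800, 0.5279], [-0.2981, 0.4617, -0.8349], [-0.4472, -0.2519, 0.0497], [0.5963, 0.6220, 0.1477]], R = [[6.7082, -1.0435, -2.3851], [0.0000, 5.8233, -3.1750], [0.0000, 0.0000, 2.6890]]

q_1 = c_1/‖c_1‖ = (-4, -2, -3, 4)/6.7082 = (-0.5963, -0.2981, -0.4472, 0.5963).
r_{12} = q_1·c_2 = -1.0435.
u_2 = c_2 + 1.0435·q_1 = (3.3778, 2.6889, -1.4667, 3.6222).
‖u_2‖ = 5.8233, so q_2 = (0.5800, 0.4617, -0.2519, 0.6220).
r_{13} = q_1·c_3 = -2.3851; r_{23} = q_2·c_3 = -3.1750.
u_3 = c_3 + 2.3851·q_1 + 3.1750·q_2 = (1.4194, -2.2451, 0.1337, 0.3971).
‖u_3‖ = 2.6890, so q_3 = (0.5279, -0.8349, 0.0497, 0.1477).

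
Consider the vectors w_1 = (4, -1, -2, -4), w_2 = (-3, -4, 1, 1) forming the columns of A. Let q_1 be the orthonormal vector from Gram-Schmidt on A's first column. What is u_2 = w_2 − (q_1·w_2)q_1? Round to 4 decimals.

w_1 = (4, -1, -2, -4); ‖w_1‖ = 6.0828, so q_1 = (0.6576, -0.1644, -0.3288, -0.6576).
q_1·w_2 = 0.6576·(-3) + (-0.1644)·(-4) + (-0.3288)·1 + (-0.6576)·1 = -2.3016.
u_2 = w_2 + 2.3016·q_1 = (-1.4865, -4.3784, 0.2432, -0.5135).

u_2 = (-1.4865, -4.3784, 0.2432, -0.5135)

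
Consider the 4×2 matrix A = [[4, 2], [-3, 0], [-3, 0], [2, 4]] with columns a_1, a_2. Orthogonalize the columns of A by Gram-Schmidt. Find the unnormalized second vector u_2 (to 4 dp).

u_2 = (0.3158, 1.2632, 1.2632, 3.1579)

a_1 = (4, -3, -3, 2); ‖a_1‖ = 6.1644, so q_1 = (0.6489, -0.4867, -0.4867, 0.3244).
q_1·a_2 = 0.6489·2 + (-0.4867)·0 + (-0.4867)·0 + 0.3244·4 = 2.5955.
u_2 = a_2 − 2.5955·q_1 = (0.3158, 1.2632, 1.2632, 3.1579).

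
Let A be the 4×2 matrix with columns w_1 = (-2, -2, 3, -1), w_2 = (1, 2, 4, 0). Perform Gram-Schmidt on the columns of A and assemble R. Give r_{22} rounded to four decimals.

r_{22} = 4.3589

w_1 = (-2, -2, 3, -1); ‖w_1‖ = 4.2426, so e_1 = (-0.4714, -0.4714, 0.7071, -0.2357).
e_1·w_2 = (-0.4714)·1 + (-0.4714)·2 + 0.7071·4 + (-0.2357)·0 = 1.4142.
u_2 = w_2 − 1.4142·e_1 = (1.6667, 2.6667, 3.0000, 0.3333).
r_{22} = ‖u_2‖ = 4.3589.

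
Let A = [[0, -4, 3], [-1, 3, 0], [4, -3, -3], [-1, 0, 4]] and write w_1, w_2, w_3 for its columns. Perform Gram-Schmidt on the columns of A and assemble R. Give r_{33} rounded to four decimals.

q_1 = w_1/‖w_1‖ = (0, -1, 4, -1)/4.2426 = (0.0000, -0.2357, 0.9428, -0.2357).
r_{12} = q_1·w_2 = -3.5355.
u_2 = w_2 + 3.5355·q_1 = (-4.0000, 2.1667, 0.3333, -0.8333).
‖u_2‖ = 4.6368, so q_2 = (-0.8627, 0.4673, 0.0719, -0.1797).
r_{13} = q_1·w_3 = -3.7712; r_{23} = q_2·w_3 = -3.5225.
u_3 = w_3 + 3.7712·q_1 + 3.5225·q_2 = (-0.0388, 0.7571, 0.8088, 2.4780).
r_{33} = ‖u_3‖ = 2.7147.

r_{33} = 2.7147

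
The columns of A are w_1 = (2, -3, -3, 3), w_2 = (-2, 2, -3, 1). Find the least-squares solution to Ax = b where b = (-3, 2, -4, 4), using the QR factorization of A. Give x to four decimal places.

x = (0.2960, 1.4116)

w_1 = (2, -3, -3, 3); ‖w_1‖ = 5.5678, so q_1 = (0.3592, -0.5388, -0.5388, 0.5388).
q_1·w_2 = 0.3592·(-2) + (-0.5388)·2 + (-0.5388)·(-3) + 0.5388·1 = 0.3592.
u_2 = w_2 − 0.3592·q_1 = (-2.1290, 2.1935, -2.8065, 0.8065).
‖u_2‖ = 4.2274, so q_2 = (-0.5036, 0.5189, -0.6639, 0.1908).
Qᵀb = (2.1553, 5.9672).
Back-substitute: x_2 = 5.9672/4.2274 = 1.4116.
x_1 = (2.1553 − 0.3592·1.4116)/5.5678 = 0.2960.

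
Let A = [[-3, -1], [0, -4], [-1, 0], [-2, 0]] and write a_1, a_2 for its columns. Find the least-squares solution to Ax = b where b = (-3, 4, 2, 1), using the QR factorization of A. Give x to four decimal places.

a_1 = (-3, 0, -1, -2); ‖a_1‖ = 3.7417, so e_1 = (-0.8018, 0.0000, -0.2673, -0.5345).
e_1·a_2 = (-0.8018)·(-1) + 0.0000·(-4) + (-0.2673)·0 + (-0.5345)·0 = 0.8018.
u_2 = a_2 − 0.8018·e_1 = (-0.3571, -4.0000, 0.2143, 0.4286).
‖u_2‖ = 4.0444, so e_2 = (-0.0883, -0.9890, 0.0530, 0.1060).
Qᵀb = (1.3363, -3.4792).
Back-substitute: x_2 = -3.4792/4.0444 = -0.8603.
x_1 = (1.3363 − 0.8018·(-0.8603))/3.7417 = 0.5415.

x = (0.5415, -0.8603)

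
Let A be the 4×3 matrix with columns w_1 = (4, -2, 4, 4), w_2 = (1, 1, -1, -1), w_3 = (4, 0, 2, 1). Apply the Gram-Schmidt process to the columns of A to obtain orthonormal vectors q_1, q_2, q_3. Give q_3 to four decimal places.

q_3 = (-0.0325, 0.1301, 0.7478, -0.6503)

q_1 = w_1/‖w_1‖ = (4, -2, 4, 4)/7.2111 = (0.5547, -0.2774, 0.5547, 0.5547).
r_{12} = q_1·w_2 = -0.8321.
u_2 = w_2 + 0.8321·q_1 = (1.4615, 0.7692, -0.5385, -0.5385).
‖u_2‖ = 1.8187, so q_2 = (0.8036, 0.4230, -0.2961, -0.2961).
r_{13} = q_1·w_3 = 3.8829; r_{23} = q_2·w_3 = 2.3263.
u_3 = w_3 − 3.8829·q_1 − 2.3263·q_2 = (-0.0233, 0.0930, 0.5349, -0.4651).
‖u_3‖ = 0.7153, so q_3 = (-0.0325, 0.1301, 0.7478, -0.6503).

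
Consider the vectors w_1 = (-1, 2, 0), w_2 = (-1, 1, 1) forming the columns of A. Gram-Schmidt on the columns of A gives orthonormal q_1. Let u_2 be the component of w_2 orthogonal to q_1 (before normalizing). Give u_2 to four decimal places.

q_1 = w_1/‖w_1‖ = (-1, 2, 0)/2.2361 = (-0.4472, 0.8944, 0.0000).
r_{12} = q_1·w_2 = 1.3416.
u_2 = w_2 − 1.3416·q_1 = (-0.4000, -0.2000, 1.0000).

u_2 = (-0.4000, -0.2000, 1.0000)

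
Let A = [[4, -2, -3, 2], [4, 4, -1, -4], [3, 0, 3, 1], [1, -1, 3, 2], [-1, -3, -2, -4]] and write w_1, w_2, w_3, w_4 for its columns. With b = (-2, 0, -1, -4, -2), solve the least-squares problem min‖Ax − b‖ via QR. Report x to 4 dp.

w_1 = (4, 4, 3, 1, -1); ‖w_1‖ = 6.5574, so e_1 = (0.6100, 0.6100, 0.4575, 0.1525, -0.1525).
e_1·w_2 = 0.6100·(-2) + 0.6100·4 + 0.4575·0 + 0.1525·(-1) + (-0.1525)·(-3) = 1.5250.
u_2 = w_2 − 1.5250·e_1 = (-2.9302, 3.0698, -0.6977, -1.2326, -2.7674).
‖u_2‖ = 5.2606, so e_2 = (-0.5570, 0.5835, -0.1326, -0.2343, -0.5261).
e_1·w_3 = 0.6100·(-3) + 0.6100·(-1) + 0.4575·3 + 0.1525·3 + (-0.1525)·(-2) = -0.3050; e_2·w_3 = (-0.5570)·(-3) + 0.5835·(-1) + (-0.1326)·3 + (-0.2343)·3 + (-0.5261)·(-2) = 1.0389.
u_3 = w_3 + 0.3050·e_1 − 1.0389·e_2 = (-2.2353, -1.4202, 3.2773, 3.2899, -1.5000).
‖u_3‖ = 5.5523, so e_3 = (-0.4026, -0.2558, 0.5903, 0.5925, -0.2702).
e_1·w_4 = 0.6100·2 + 0.6100·(-4) + 0.4575·1 + 0.1525·2 + (-0.1525)·(-4) = 0.1525; e_2·w_4 = (-0.5570)·2 + 0.5835·(-4) + (-0.1326)·1 + (-0.2343)·2 + (-0.5261)·(-4) = -1.9451; e_3·w_4 = (-0.4026)·2 + (-0.2558)·(-4) + 0.5903·1 + 0.5925·2 + (-0.2702)·(-4) = 3.0739.
u_4 = w_4 − 0.1525·e_1 + 1.9451·e_2 − 3.0739·e_3 = (2.0611, -2.1717, -1.1422, -0.3004, -4.1696).
‖u_4‖ = 5.2673, so e_4 = (0.3913, -0.4123, -0.2168, -0.0570, -0.7916).
Qᵀb = (-1.9825, 3.2360, -1.6149, 1.2456).
Back-substitute: x_4 = 1.2456/5.2673 = 0.2365.
x_3 = (-1.6149 − 3.0739·0.2365)/5.5523 = -0.4218.
x_2 = (3.2360 − 1.0389·(-0.4218) + 1.9451·0.2365)/5.2606 = 0.7859.
x_1 = (-1.9825 − 1.5250·0.7859 + 0.3050·(-0.4218) − 0.1525·0.2365)/6.5574 = -0.5102.

x = (-0.5102, 0.7859, -0.4218, 0.2365)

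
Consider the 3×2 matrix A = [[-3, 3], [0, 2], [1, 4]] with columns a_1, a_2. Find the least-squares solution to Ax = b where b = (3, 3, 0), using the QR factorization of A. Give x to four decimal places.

e_1 = a_1/‖a_1‖ = (-3, 0, 1)/3.1623 = (-0.9487, 0.0000, 0.3162).
r_{12} = e_1·a_2 = -1.5811.
u_2 = a_2 + 1.5811·e_1 = (1.5000, 2.0000, 4.5000).
‖u_2‖ = 5.1478, so e_2 = (0.2914, 0.3885, 0.8742).
Qᵀb = (-2.8460, 2.0397).
Back-substitute: x_2 = 2.0397/5.1478 = 0.3962.
x_1 = (-2.8460 + 1.5811·0.3962)/3.1623 = -0.7019.

x = (-0.7019, 0.3962)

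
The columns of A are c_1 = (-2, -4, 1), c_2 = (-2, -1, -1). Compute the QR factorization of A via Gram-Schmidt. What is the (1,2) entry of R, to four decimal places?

r_{12} = 1.5275

c_1 = (-2, -4, 1); ‖c_1‖ = 4.5826, so e_1 = (-0.4364, -0.8729, 0.2182).
r_{12} = e_1·c_2 = 1.5275.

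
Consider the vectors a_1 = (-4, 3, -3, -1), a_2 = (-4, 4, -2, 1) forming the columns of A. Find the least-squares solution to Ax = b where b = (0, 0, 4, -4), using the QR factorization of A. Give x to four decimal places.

a_1 = (-4, 3, -3, -1); ‖a_1‖ = 5.9161, so q_1 = (-0.6761, 0.5071, -0.5071, -0.1690).
q_1·a_2 = (-0.6761)·(-4) + 0.5071·4 + (-0.5071)·(-2) + (-0.1690)·1 = 5.5780.
u_2 = a_2 − 5.5780·q_1 = (-0.2286, 1.1714, 0.8286, 1.9429).
‖u_2‖ = 2.4260, so q_2 = (-0.0942, 0.4829, 0.3415, 0.8008).
Qᵀb = (-1.3522, -1.8372).
Back-substitute: x_2 = -1.8372/2.4260 = -0.7573.
x_1 = (-1.3522 − 5.5780·(-0.7573))/5.9161 = 0.4854.

x = (0.4854, -0.7573)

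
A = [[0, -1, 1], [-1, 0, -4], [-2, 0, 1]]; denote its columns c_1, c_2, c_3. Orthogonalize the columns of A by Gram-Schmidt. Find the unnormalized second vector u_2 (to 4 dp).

c_1 = (0, -1, -2); ‖c_1‖ = 2.2361, so q_1 = (0.0000, -0.4472, -0.8944).
q_1·c_2 = 0.0000·(-1) + (-0.4472)·0 + (-0.8944)·0 = 0.0000.
u_2 = c_2 + 0.0000·q_1 = (-1.0000, 0.0000, 0.0000).

u_2 = (-1.0000, 0.0000, 0.0000)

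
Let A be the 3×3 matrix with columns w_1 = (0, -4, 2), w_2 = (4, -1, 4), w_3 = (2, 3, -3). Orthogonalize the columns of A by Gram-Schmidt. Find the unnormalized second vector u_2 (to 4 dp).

u_2 = (4.0000, 1.4000, 2.8000)

w_1 = (0, -4, 2); ‖w_1‖ = 4.4721, so e_1 = (0.0000, -0.8944, 0.4472).
e_1·w_2 = 0.0000·4 + (-0.8944)·(-1) + 0.4472·4 = 2.6833.
u_2 = w_2 − 2.6833·e_1 = (4.0000, 1.4000, 2.8000).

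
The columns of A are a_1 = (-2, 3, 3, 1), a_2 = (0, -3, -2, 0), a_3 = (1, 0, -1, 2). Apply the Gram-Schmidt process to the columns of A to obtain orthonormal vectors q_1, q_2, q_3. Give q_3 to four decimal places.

q_3 = (0.3196, 0.1712, -0.2568, 0.8959)

q_1 = a_1/‖a_1‖ = (-2, 3, 3, 1)/4.7958 = (-0.4170, 0.6255, 0.6255, 0.2085).
r_{12} = q_1·a_2 = -3.1277.
u_2 = a_2 + 3.1277·q_1 = (-1.3043, -1.0435, -0.0435, 0.6522).
‖u_2‖ = 1.7937, so q_2 = (-0.7272, -0.5817, -0.0242, 0.3636).
r_{13} = q_1·a_3 = -0.6255; r_{23} = q_2·a_3 = 0.0242.
u_3 = a_3 + 0.6255·q_1 − 0.0242·q_2 = (0.7568, 0.4054, -0.6081, 2.1216).
‖u_3‖ = 2.3681, so q_3 = (0.3196, 0.1712, -0.2568, 0.8959).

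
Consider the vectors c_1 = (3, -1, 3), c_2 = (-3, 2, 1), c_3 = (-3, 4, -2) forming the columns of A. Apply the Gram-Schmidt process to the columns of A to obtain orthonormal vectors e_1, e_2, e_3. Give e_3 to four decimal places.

e_3 = (0.4925, 0.8443, -0.2111)

e_1 = c_1/‖c_1‖ = (3, -1, 3)/4.3589 = (0.6882, -0.2294, 0.6882).
r_{12} = e_1·c_2 = -1.8353.
u_2 = c_2 + 1.8353·e_1 = (-1.7368, 1.5789, 2.2632).
‖u_2‖ = 3.2606, so e_2 = (-0.5327, 0.4842, 0.6941).
r_{13} = e_1·c_3 = -4.3589; r_{23} = e_2·c_3 = 2.1468.
u_3 = c_3 + 4.3589·e_1 − 2.1468·e_2 = (1.1436, 1.9604, -0.4901).
‖u_3‖ = 2.3219, so e_3 = (0.4925, 0.8443, -0.2111).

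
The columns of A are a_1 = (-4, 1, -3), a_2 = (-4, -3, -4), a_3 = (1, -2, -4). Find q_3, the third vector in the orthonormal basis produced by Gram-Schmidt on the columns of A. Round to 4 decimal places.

q_3 = (0.6190, 0.1905, -0.7619)

a_1 = (-4, 1, -3); ‖a_1‖ = 5.0990, so q_1 = (-0.7845, 0.1961, -0.5883).
q_1·a_2 = (-0.7845)·(-4) + 0.1961·(-3) + (-0.5883)·(-4) = 4.9029.
u_2 = a_2 − 4.9029·q_1 = (-0.1538, -3.9615, -1.1154).
‖u_2‖ = 4.1184, so q_2 = (-0.0374, -0.9619, -0.2708).
q_1·a_3 = (-0.7845)·1 + 0.1961·(-2) + (-0.5883)·(-4) = 1.1767; q_2·a_3 = (-0.0374)·1 + (-0.9619)·(-2) + (-0.2708)·(-4) = 2.9698.
u_3 = a_3 − 1.1767·q_1 − 2.9698·q_2 = (2.0340, 0.6259, -2.5034).
‖u_3‖ = 3.2857, so q_3 = (0.6190, 0.1905, -0.7619).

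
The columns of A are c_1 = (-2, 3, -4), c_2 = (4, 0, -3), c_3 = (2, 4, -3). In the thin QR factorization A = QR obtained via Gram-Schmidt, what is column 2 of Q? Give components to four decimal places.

q_1 = c_1/‖c_1‖ = (-2, 3, -4)/5.3852 = (-0.3714, 0.5571, -0.7428).
r_{12} = q_1·c_2 = 0.7428.
u_2 = c_2 − 0.7428·q_1 = (4.2759, -0.4138, -2.4483).
‖u_2‖ = 4.9445, so q_2 = (0.8648, -0.0837, -0.4951).

q_2 = (0.8648, -0.0837, -0.4951)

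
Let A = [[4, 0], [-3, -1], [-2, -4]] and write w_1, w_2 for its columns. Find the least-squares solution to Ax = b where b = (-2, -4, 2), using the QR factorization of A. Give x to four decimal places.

x = (0.1183, -0.3118)

w_1 = (4, -3, -2); ‖w_1‖ = 5.3852, so e_1 = (0.7428, -0.5571, -0.3714).
e_1·w_2 = 0.7428·0 + (-0.5571)·(-1) + (-0.3714)·(-4) = 2.0426.
u_2 = w_2 − 2.0426·e_1 = (-1.5172, 0.1379, -3.2414).
‖u_2‖ = 3.5816, so e_2 = (-0.4236, 0.0385, -0.9050).
Qᵀb = (0.0000, -1.1168).
Back-substitute: x_2 = -1.1168/3.5816 = -0.3118.
x_1 = (0.0000 − 2.0426·(-0.3118))/5.3852 = 0.1183.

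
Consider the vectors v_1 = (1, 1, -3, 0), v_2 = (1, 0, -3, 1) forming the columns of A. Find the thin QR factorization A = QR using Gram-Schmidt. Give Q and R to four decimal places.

e_1 = v_1/‖v_1‖ = (1, 1, -3, 0)/3.3166 = (0.3015, 0.3015, -0.9045, 0.0000).
r_{12} = e_1·v_2 = 3.0151.
u_2 = v_2 − 3.0151·e_1 = (0.0909, -0.9091, -0.2727, 1.0000).
‖u_2‖ = 1.3817, so e_2 = (0.0658, -0.6580, -0.1974, 0.7237).

Q = [[0.3015, 0.0658], [0.3015, -0.6580], [-0.9045, -0.1974], [0.0000, 0.7237]], R = [[3.3166, 3.0151], [0.0000, 1.3817]]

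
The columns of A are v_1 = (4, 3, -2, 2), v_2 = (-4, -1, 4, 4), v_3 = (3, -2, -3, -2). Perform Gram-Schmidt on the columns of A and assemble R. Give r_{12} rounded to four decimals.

r_{12} = -3.3075

v_1 = (4, 3, -2, 2); ‖v_1‖ = 5.7446, so q_1 = (0.6963, 0.5222, -0.3482, 0.3482).
r_{12} = q_1·v_2 = -3.3075.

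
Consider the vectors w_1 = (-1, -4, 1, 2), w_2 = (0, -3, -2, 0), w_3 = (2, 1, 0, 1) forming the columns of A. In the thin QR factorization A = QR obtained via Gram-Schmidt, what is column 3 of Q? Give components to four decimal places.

e_1 = w_1/‖w_1‖ = (-1, -4, 1, 2)/4.6904 = (-0.2132, -0.8528, 0.2132, 0.4264).
r_{12} = e_1·w_2 = 2.1320.
u_2 = w_2 − 2.1320·e_1 = (0.4545, -1.1818, -2.4545, -0.9091).
‖u_2‖ = 2.9077, so e_2 = (0.1563, -0.4064, -0.8442, -0.3127).
r_{13} = e_1·w_3 = -0.8528; r_{23} = e_2·w_3 = -0.4064.
u_3 = w_3 + 0.8528·e_1 + 0.4064·e_2 = (1.8817, 0.1075, -0.1613, 1.2366).
‖u_3‖ = 2.2600, so e_3 = (0.8326, 0.0476, -0.0714, 0.5472).

e_3 = (0.8326, 0.0476, -0.0714, 0.5472)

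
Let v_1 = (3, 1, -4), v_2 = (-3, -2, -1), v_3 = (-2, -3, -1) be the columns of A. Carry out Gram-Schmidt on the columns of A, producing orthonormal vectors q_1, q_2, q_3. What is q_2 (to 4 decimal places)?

q_2 = (-0.6298, -0.4972, -0.5967)

q_1 = v_1/‖v_1‖ = (3, 1, -4)/5.0990 = (0.5883, 0.1961, -0.7845).
r_{12} = q_1·v_2 = -1.3728.
u_2 = v_2 + 1.3728·q_1 = (-2.1923, -1.7308, -2.0769).
‖u_2‖ = 3.4807, so q_2 = (-0.6298, -0.4972, -0.5967).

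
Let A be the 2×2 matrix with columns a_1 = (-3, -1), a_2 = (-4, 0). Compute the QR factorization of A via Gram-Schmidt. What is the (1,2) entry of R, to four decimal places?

r_{12} = 3.7947

a_1 = (-3, -1); ‖a_1‖ = 3.1623, so e_1 = (-0.9487, -0.3162).
r_{12} = e_1·a_2 = 3.7947.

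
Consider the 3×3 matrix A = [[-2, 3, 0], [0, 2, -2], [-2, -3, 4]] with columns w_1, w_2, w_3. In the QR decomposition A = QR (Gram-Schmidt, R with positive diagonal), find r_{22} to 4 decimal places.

w_1 = (-2, 0, -2); ‖w_1‖ = 2.8284, so q_1 = (-0.7071, 0.0000, -0.7071).
q_1·w_2 = (-0.7071)·3 + 0.0000·2 + (-0.7071)·(-3) = 0.0000.
u_2 = w_2 + 0.0000·q_1 = (3.0000, 2.0000, -3.0000).
r_{22} = ‖u_2‖ = 4.6904.

r_{22} = 4.6904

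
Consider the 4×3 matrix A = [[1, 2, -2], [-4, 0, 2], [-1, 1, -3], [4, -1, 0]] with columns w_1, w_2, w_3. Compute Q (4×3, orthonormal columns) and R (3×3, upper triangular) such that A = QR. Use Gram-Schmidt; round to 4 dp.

Q = [[0.1715, 0.8720, 0.4199], [-0.6860, -0.1474, 0.3034], [-0.1715, 0.3807, -0.8552], [0.6860, -0.2702, -0.0154]], R = [[5.8310, -0.5145, -1.2005], [0.0000, 2.3948, -3.1808], [0.0000, 0.0000, 2.3326]]

q_1 = w_1/‖w_1‖ = (1, -4, -1, 4)/5.8310 = (0.1715, -0.6860, -0.1715, 0.6860).
r_{12} = q_1·w_2 = -0.5145.
u_2 = w_2 + 0.5145·q_1 = (2.0882, -0.3529, 0.9118, -0.6471).
‖u_2‖ = 2.3948, so q_2 = (0.8720, -0.1474, 0.3807, -0.2702).
r_{13} = q_1·w_3 = -1.2005; r_{23} = q_2·w_3 = -3.1808.
u_3 = w_3 + 1.2005·q_1 + 3.1808·q_2 = (0.9795, 0.7077, -1.9949, -0.0359).
‖u_3‖ = 2.3326, so q_3 = (0.4199, 0.3034, -0.8552, -0.0154).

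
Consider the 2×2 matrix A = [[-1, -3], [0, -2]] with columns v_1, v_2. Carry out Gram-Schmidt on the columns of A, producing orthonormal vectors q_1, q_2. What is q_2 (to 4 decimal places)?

v_1 = (-1, 0); ‖v_1‖ = 1.0000, so q_1 = (-1.0000, 0.0000).
q_1·v_2 = (-1.0000)·(-3) + 0.0000·(-2) = 3.0000.
u_2 = v_2 − 3.0000·q_1 = (0.0000, -2.0000).
‖u_2‖ = 2.0000, so q_2 = (0.0000, -1.0000).

q_2 = (0.0000, -1.0000)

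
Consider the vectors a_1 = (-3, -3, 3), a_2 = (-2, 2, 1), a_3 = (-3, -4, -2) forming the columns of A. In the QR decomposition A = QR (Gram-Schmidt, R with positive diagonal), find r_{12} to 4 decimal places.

e_1 = a_1/‖a_1‖ = (-3, -3, 3)/5.1962 = (-0.5774, -0.5774, 0.5774).
r_{12} = e_1·a_2 = 0.5774.

r_{12} = 0.5774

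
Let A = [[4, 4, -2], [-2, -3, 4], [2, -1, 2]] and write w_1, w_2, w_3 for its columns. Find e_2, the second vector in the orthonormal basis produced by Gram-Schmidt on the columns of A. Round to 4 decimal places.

e_2 = (0.2182, -0.4364, -0.8729)

w_1 = (4, -2, 2); ‖w_1‖ = 4.8990, so e_1 = (0.8165, -0.4082, 0.4082).
e_1·w_2 = 0.8165·4 + (-0.4082)·(-3) + 0.4082·(-1) = 4.0825.
u_2 = w_2 − 4.0825·e_1 = (0.6667, -1.3333, -2.6667).
‖u_2‖ = 3.0551, so e_2 = (0.2182, -0.4364, -0.8729).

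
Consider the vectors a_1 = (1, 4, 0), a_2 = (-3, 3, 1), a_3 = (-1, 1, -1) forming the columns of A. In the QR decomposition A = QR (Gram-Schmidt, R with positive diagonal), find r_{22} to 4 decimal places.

a_1 = (1, 4, 0); ‖a_1‖ = 4.1231, so e_1 = (0.2425, 0.9701, 0.0000).
e_1·a_2 = 0.2425·(-3) + 0.9701·3 + 0.0000·1 = 2.1828.
u_2 = a_2 − 2.1828·e_1 = (-3.5294, 0.8824, 1.0000).
r_{22} = ‖u_2‖ = 3.7730.

r_{22} = 3.7730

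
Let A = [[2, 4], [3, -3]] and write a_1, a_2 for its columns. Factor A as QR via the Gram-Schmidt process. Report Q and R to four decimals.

e_1 = a_1/‖a_1‖ = (2, 3)/3.6056 = (0.5547, 0.8321).
r_{12} = e_1·a_2 = -0.2774.
u_2 = a_2 + 0.2774·e_1 = (4.1538, -2.7692).
‖u_2‖ = 4.9923, so e_2 = (0.8321, -0.5547).

Q = [[0.5547, 0.8321], [0.8321, -0.5547]], R = [[3.6056, -0.2774], [0.0000, 4.9923]]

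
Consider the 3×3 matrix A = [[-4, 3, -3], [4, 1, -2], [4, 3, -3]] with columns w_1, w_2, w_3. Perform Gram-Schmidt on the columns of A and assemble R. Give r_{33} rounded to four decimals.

r_{33} = 0.8018

w_1 = (-4, 4, 4); ‖w_1‖ = 6.9282, so q_1 = (-0.5774, 0.5774, 0.5774).
q_1·w_2 = (-0.5774)·3 + 0.5774·1 + 0.5774·3 = 0.5774.
u_2 = w_2 − 0.5774·q_1 = (3.3333, 0.6667, 2.6667).
‖u_2‖ = 4.3205, so q_2 = (0.7715, 0.1543, 0.6172).
q_1·w_3 = (-0.5774)·(-3) + 0.5774·(-2) + 0.5774·(-3) = -1.1547; q_2·w_3 = 0.7715·(-3) + 0.1543·(-2) + 0.6172·(-3) = -4.4748.
u_3 = w_3 + 1.1547·q_1 + 4.4748·q_2 = (-0.2143, -0.6429, 0.4286).
r_{33} = ‖u_3‖ = 0.8018.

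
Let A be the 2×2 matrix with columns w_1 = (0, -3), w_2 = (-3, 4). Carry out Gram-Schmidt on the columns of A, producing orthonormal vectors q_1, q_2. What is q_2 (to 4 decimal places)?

w_1 = (0, -3); ‖w_1‖ = 3.0000, so q_1 = (0.0000, -1.0000).
q_1·w_2 = 0.0000·(-3) + (-1.0000)·4 = -4.0000.
u_2 = w_2 + 4.0000·q_1 = (-3.0000, 0.0000).
‖u_2‖ = 3.0000, so q_2 = (-1.0000, 0.0000).

q_2 = (-1.0000, 0.0000)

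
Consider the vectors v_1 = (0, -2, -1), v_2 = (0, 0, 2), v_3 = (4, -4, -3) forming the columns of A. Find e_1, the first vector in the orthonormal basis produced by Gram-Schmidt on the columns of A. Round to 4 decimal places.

e_1 = (0.0000, -0.8944, -0.4472)

e_1 = v_1/‖v_1‖ = (0, -2, -1)/2.2361 = (0.0000, -0.8944, -0.4472).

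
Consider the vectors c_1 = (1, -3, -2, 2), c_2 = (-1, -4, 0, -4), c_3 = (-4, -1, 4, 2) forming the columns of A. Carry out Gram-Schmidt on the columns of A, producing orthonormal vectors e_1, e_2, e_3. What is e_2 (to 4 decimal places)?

c_1 = (1, -3, -2, 2); ‖c_1‖ = 4.2426, so e_1 = (0.2357, -0.7071, -0.4714, 0.4714).
e_1·c_2 = 0.2357·(-1) + (-0.7071)·(-4) + (-0.4714)·0 + 0.4714·(-4) = 0.7071.
u_2 = c_2 − 0.7071·e_1 = (-1.1667, -3.5000, 0.3333, -4.3333).
‖u_2‖ = 5.7009, so e_2 = (-0.2046, -0.6139, 0.0585, -0.7601).

e_2 = (-0.2046, -0.6139, 0.0585, -0.7601)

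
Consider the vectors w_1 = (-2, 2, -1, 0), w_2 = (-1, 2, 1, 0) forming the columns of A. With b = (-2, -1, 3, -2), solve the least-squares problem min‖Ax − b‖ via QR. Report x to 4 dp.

e_1 = w_1/‖w_1‖ = (-2, 2, -1, 0)/3.0000 = (-0.6667, 0.6667, -0.3333, 0.0000).
r_{12} = e_1·w_2 = 1.6667.
u_2 = w_2 − 1.6667·e_1 = (0.1111, 0.8889, 1.5556, 0.0000).
‖u_2‖ = 1.7951, so e_2 = (0.0619, 0.4952, 0.8666, 0.0000).
Qᵀb = (-0.3333, 1.9808).
Back-substitute: x_2 = 1.9808/1.7951 = 1.1034.
x_1 = (-0.3333 − 1.6667·1.1034)/3.0000 = -0.7241.

x = (-0.7241, 1.1034)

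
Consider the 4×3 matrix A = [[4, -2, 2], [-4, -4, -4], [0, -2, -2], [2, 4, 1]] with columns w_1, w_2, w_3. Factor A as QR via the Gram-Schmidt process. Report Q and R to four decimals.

e_1 = w_1/‖w_1‖ = (4, -4, 0, 2)/6.0000 = (0.6667, -0.6667, 0.0000, 0.3333).
r_{12} = e_1·w_2 = 2.6667.
u_2 = w_2 − 2.6667·e_1 = (-3.7778, -2.2222, -2.0000, 3.1111).
‖u_2‖ = 5.7349, so e_2 = (-0.6587, -0.3875, -0.3487, 0.5425).
r_{13} = e_1·w_3 = 4.3333; r_{23} = e_2·w_3 = 1.4725.
u_3 = w_3 − 4.3333·e_1 − 1.4725·e_2 = (0.0811, -0.5405, -1.4865, -1.2432).
‖u_3‖ = 2.0135, so e_3 = (0.0403, -0.2685, -0.7383, -0.6175).

Q = [[0.6667, -0.6587, 0.0403], [-0.6667, -0.3875, -0.2685], [0.0000, -0.3487, -0.7383], [0.3333, 0.5425, -0.6175]], R = [[6.0000, 2.6667, 4.3333], [0.0000, 5.7349, 1.4725], [0.0000, 0.0000, 2.0135]]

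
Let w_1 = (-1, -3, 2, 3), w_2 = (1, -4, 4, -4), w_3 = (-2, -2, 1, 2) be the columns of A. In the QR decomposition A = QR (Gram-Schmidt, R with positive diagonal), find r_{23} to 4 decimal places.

r_{23} = -0.4192

w_1 = (-1, -3, 2, 3); ‖w_1‖ = 4.7958, so e_1 = (-0.2085, -0.6255, 0.4170, 0.6255).
e_1·w_2 = (-0.2085)·1 + (-0.6255)·(-4) + 0.4170·4 + 0.6255·(-4) = 1.4596.
u_2 = w_2 − 1.4596·e_1 = (1.3043, -3.0870, 3.3913, -4.9130).
‖u_2‖ = 6.8461, so e_2 = (0.1905, -0.4509, 0.4954, -0.7176).
r_{23} = e_2·w_3 = -0.4192.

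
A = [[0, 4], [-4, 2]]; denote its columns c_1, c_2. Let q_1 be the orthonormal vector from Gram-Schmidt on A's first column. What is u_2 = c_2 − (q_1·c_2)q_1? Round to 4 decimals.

c_1 = (0, -4); ‖c_1‖ = 4.0000, so q_1 = (0.0000, -1.0000).
q_1·c_2 = 0.0000·4 + (-1.0000)·2 = -2.0000.
u_2 = c_2 + 2.0000·q_1 = (4.0000, 0.0000).

u_2 = (4.0000, 0.0000)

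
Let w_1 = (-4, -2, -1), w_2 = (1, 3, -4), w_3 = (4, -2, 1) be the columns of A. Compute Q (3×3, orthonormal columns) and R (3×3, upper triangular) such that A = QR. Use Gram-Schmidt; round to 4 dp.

w_1 = (-4, -2, -1); ‖w_1‖ = 4.5826, so e_1 = (-0.8729, -0.4364, -0.2182).
e_1·w_2 = (-0.8729)·1 + (-0.4364)·3 + (-0.2182)·(-4) = -1.3093.
u_2 = w_2 + 1.3093·e_1 = (-0.1429, 2.4286, -4.2857).
‖u_2‖ = 4.9281, so e_2 = (-0.0290, 0.4928, -0.8697).
e_1·w_3 = (-0.8729)·4 + (-0.4364)·(-2) + (-0.2182)·1 = -2.8368; e_2·w_3 = (-0.0290)·4 + 0.4928·(-2) + (-0.8697)·1 = -1.9712.
u_3 = w_3 + 2.8368·e_1 + 1.9712·e_2 = (1.4667, -2.2667, -1.3333).
‖u_3‖ = 3.0111, so e_3 = (0.4871, -0.7528, -0.4428).

Q = [[-0.8729, -0.0290, 0.4871], [-0.4364, 0.4928, -0.7528], [-0.2182, -0.8697, -0.4428]], R = [[4.5826, -1.3093, -2.8368], [0.0000, 4.9281, -1.9712], [0.0000, 0.0000, 3.0111]]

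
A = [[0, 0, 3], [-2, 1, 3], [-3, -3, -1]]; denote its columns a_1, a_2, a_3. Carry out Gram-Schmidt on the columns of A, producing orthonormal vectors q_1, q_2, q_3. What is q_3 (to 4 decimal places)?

a_1 = (0, -2, -3); ‖a_1‖ = 3.6056, so q_1 = (0.0000, -0.5547, -0.8321).
q_1·a_2 = 0.0000·0 + (-0.5547)·1 + (-0.8321)·(-3) = 1.9415.
u_2 = a_2 − 1.9415·q_1 = (0.0000, 2.0769, -1.3846).
‖u_2‖ = 2.4962, so q_2 = (0.0000, 0.8321, -0.5547).
q_1·a_3 = 0.0000·3 + (-0.5547)·3 + (-0.8321)·(-1) = -0.8321; q_2·a_3 = 0.0000·3 + 0.8321·3 + (-0.5547)·(-1) = 3.0509.
u_3 = a_3 + 0.8321·q_1 − 3.0509·q_2 = (3.0000, 0.0000, 0.0000).
‖u_3‖ = 3.0000, so q_3 = (1.0000, 0.0000, 0.0000).

q_3 = (1.0000, 0.0000, 0.0000)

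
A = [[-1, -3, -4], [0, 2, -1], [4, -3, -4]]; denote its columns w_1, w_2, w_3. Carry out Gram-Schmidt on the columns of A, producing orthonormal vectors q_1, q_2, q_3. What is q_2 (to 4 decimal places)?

q_2 = (-0.8501, 0.4817, -0.2125)

w_1 = (-1, 0, 4); ‖w_1‖ = 4.1231, so q_1 = (-0.2425, 0.0000, 0.9701).
q_1·w_2 = (-0.2425)·(-3) + 0.0000·2 + 0.9701·(-3) = -2.1828.
u_2 = w_2 + 2.1828·q_1 = (-3.5294, 2.0000, -0.8824).
‖u_2‖ = 4.1515, so q_2 = (-0.8501, 0.4817, -0.2125).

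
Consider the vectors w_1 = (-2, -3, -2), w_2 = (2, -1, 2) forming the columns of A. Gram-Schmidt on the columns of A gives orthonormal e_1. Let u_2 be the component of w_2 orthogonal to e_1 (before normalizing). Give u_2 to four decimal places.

u_2 = (1.4118, -1.8824, 1.4118)

e_1 = w_1/‖w_1‖ = (-2, -3, -2)/4.1231 = (-0.4851, -0.7276, -0.4851).
r_{12} = e_1·w_2 = -1.2127.
u_2 = w_2 + 1.2127·e_1 = (1.4118, -1.8824, 1.4118).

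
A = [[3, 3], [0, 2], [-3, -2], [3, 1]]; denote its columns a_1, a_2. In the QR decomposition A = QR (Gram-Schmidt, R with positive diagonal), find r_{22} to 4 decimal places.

a_1 = (3, 0, -3, 3); ‖a_1‖ = 5.1962, so q_1 = (0.5774, 0.0000, -0.5774, 0.5774).
q_1·a_2 = 0.5774·3 + 0.0000·2 + (-0.5774)·(-2) + 0.5774·1 = 3.4641.
u_2 = a_2 − 3.4641·q_1 = (1.0000, 2.0000, 0.0000, -1.0000).
r_{22} = ‖u_2‖ = 2.4495.

r_{22} = 2.4495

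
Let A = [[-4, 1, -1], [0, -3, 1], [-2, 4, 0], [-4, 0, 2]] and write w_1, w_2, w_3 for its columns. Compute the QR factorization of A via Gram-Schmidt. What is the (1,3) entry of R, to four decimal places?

w_1 = (-4, 0, -2, -4); ‖w_1‖ = 6.0000, so e_1 = (-0.6667, 0.0000, -0.3333, -0.6667).
r_{13} = e_1·w_3 = -0.6667.

r_{13} = -0.6667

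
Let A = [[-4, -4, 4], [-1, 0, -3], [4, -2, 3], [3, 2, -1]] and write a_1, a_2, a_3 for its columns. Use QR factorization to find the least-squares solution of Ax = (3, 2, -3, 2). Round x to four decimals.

e_1 = a_1/‖a_1‖ = (-4, -1, 4, 3)/6.4807 = (-0.6172, -0.1543, 0.6172, 0.4629).
r_{12} = e_1·a_2 = 2.1602.
u_2 = a_2 − 2.1602·e_1 = (-2.6667, 0.3333, -3.3333, 1.0000).
‖u_2‖ = 4.3970, so e_2 = (-0.6065, 0.0758, -0.7581, 0.2274).
r_{13} = e_1·a_3 = -0.6172; r_{23} = e_2·a_3 = -5.1551.
u_3 = a_3 + 0.6172·e_1 + 5.1551·e_2 = (0.4926, -2.7044, -0.5271, 0.4581).
‖u_3‖ = 2.8363, so e_3 = (0.1737, -0.9535, -0.1858, 0.1615).
Qᵀb = (-3.0861, 1.0613, -0.5054).
Back-substitute: x_3 = -0.5054/2.8363 = -0.1782.
x_2 = (1.0613 + 5.1551·(-0.1782))/4.3970 = 0.0325.
x_1 = (-3.0861 − 2.1602·0.0325 + 0.6172·(-0.1782))/6.4807 = -0.5040.

x = (-0.5040, 0.0325, -0.1782)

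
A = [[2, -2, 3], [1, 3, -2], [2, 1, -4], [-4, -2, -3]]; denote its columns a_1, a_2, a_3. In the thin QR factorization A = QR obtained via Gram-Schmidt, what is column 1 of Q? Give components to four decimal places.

a_1 = (2, 1, 2, -4); ‖a_1‖ = 5.0000, so e_1 = (0.4000, 0.2000, 0.4000, -0.8000).

e_1 = (0.4000, 0.2000, 0.4000, -0.8000)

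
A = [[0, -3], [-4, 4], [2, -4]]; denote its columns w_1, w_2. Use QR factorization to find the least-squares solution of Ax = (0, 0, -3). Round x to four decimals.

w_1 = (0, -4, 2); ‖w_1‖ = 4.4721, so e_1 = (0.0000, -0.8944, 0.4472).
e_1·w_2 = 0.0000·(-3) + (-0.8944)·4 + 0.4472·(-4) = -5.3666.
u_2 = w_2 + 5.3666·e_1 = (-3.0000, -0.8000, -1.6000).
‖u_2‖ = 3.4928, so e_2 = (-0.8589, -0.2290, -0.4581).
Qᵀb = (-1.3416, 1.3742).
Back-substitute: x_2 = 1.3742/3.4928 = 0.3934.
x_1 = (-1.3416 + 5.3666·0.3934)/4.4721 = 0.1721.

x = (0.1721, 0.3934)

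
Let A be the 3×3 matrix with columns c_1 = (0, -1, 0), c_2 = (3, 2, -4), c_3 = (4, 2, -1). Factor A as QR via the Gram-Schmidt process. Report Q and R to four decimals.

Q = [[0.0000, 0.6000, 0.8000], [-1.0000, 0.0000, 0.0000], [0.0000, -0.8000, 0.6000]], R = [[1.0000, -2.0000, -2.0000], [0.0000, 5.0000, 3.2000], [0.0000, 0.0000, 2.6000]]

q_1 = c_1/‖c_1‖ = (0, -1, 0)/1.0000 = (0.0000, -1.0000, 0.0000).
r_{12} = q_1·c_2 = -2.0000.
u_2 = c_2 + 2.0000·q_1 = (3.0000, 0.0000, -4.0000).
‖u_2‖ = 5.0000, so q_2 = (0.6000, 0.0000, -0.8000).
r_{13} = q_1·c_3 = -2.0000; r_{23} = q_2·c_3 = 3.2000.
u_3 = c_3 + 2.0000·q_1 − 3.2000·q_2 = (2.0800, 0.0000, 1.5600).
‖u_3‖ = 2.6000, so q_3 = (0.8000, 0.0000, 0.6000).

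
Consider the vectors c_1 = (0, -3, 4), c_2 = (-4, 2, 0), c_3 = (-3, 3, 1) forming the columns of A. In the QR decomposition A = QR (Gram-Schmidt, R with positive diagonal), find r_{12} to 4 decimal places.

q_1 = c_1/‖c_1‖ = (0, -3, 4)/5.0000 = (0.0000, -0.6000, 0.8000).
r_{12} = q_1·c_2 = -1.2000.

r_{12} = -1.2000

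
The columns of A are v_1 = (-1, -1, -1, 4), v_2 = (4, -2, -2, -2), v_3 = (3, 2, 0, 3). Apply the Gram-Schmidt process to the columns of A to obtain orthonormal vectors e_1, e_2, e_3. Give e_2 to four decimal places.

v_1 = (-1, -1, -1, 4); ‖v_1‖ = 4.3589, so e_1 = (-0.2294, -0.2294, -0.2294, 0.9177).
e_1·v_2 = (-0.2294)·4 + (-0.2294)·(-2) + (-0.2294)·(-2) + 0.9177·(-2) = -1.8353.
u_2 = v_2 + 1.8353·e_1 = (3.5789, -2.4211, -2.4211, -0.3158).
‖u_2‖ = 4.9630, so e_2 = (0.7211, -0.4878, -0.4878, -0.0636).

e_2 = (0.7211, -0.4878, -0.4878, -0.0636)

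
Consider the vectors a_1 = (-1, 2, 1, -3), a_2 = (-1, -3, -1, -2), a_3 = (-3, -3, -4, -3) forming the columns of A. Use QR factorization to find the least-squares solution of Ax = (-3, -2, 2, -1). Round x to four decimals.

x = (0.3142, 1.1231, -0.3567)

a_1 = (-1, 2, 1, -3); ‖a_1‖ = 3.8730, so q_1 = (-0.2582, 0.5164, 0.2582, -0.7746).
q_1·a_2 = (-0.2582)·(-1) + 0.5164·(-3) + 0.2582·(-1) + (-0.7746)·(-2) = 0.0000.
u_2 = a_2 − 0.0000·q_1 = (-1.0000, -3.0000, -1.0000, -2.0000).
‖u_2‖ = 3.8730, so q_2 = (-0.2582, -0.7746, -0.2582, -0.5164).
q_1·a_3 = (-0.2582)·(-3) + 0.5164·(-3) + 0.2582·(-4) + (-0.7746)·(-3) = 0.5164; q_2·a_3 = (-0.2582)·(-3) + (-0.7746)·(-3) + (-0.2582)·(-4) + (-0.5164)·(-3) = 5.6804.
u_3 = a_3 − 0.5164·q_1 − 5.6804·q_2 = (-1.4000, 1.1333, -2.6667, 0.3333).
‖u_3‖ = 3.2352, so q_3 = (-0.4327, 0.3503, -0.8243, 0.1030).
Qᵀb = (1.0328, 2.3238, -1.1540).
Back-substitute: x_3 = -1.1540/3.2352 = -0.3567.
x_2 = (2.3238 − 5.6804·(-0.3567))/3.8730 = 1.1231.
x_1 = (1.0328 − 0.0000·1.1231 − 0.5164·(-0.3567))/3.8730 = 0.3142.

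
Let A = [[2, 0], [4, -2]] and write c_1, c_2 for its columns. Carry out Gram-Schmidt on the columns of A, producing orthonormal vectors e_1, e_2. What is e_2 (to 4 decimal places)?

e_2 = (0.8944, -0.4472)

e_1 = c_1/‖c_1‖ = (2, 4)/4.4721 = (0.4472, 0.8944).
r_{12} = e_1·c_2 = -1.7889.
u_2 = c_2 + 1.7889·e_1 = (0.8000, -0.4000).
‖u_2‖ = 0.8944, so e_2 = (0.8944, -0.4472).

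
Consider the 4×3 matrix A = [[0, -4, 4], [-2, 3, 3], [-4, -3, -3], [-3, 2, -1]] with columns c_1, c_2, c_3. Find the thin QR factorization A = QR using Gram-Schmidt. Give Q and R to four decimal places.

c_1 = (0, -2, -4, -3); ‖c_1‖ = 5.3852, so e_1 = (0.0000, -0.3714, -0.7428, -0.5571).
e_1·c_2 = 0.0000·(-4) + (-0.3714)·3 + (-0.7428)·(-3) + (-0.5571)·2 = 0.0000.
u_2 = c_2 + 0.0000·e_1 = (-4.0000, 3.0000, -3.0000, 2.0000).
‖u_2‖ = 6.1644, so e_2 = (-0.6489, 0.4867, -0.4867, 0.3244).
e_1·c_3 = 0.0000·4 + (-0.3714)·3 + (-0.7428)·(-3) + (-0.5571)·(-1) = 1.6713; e_2·c_3 = (-0.6489)·4 + 0.4867·3 + (-0.4867)·(-3) + 0.3244·(-1) = 0.0000.
u_3 = c_3 − 1.6713·e_1 + 0.0000·e_2 = (4.0000, 3.6207, -1.7586, -0.0690).
‖u_3‖ = 5.6751, so e_3 = (0.7048, 0.6380, -0.3099, -0.0122).

Q = [[0.0000, -0.6489, 0.7048], [-0.3714, 0.4867, 0.6380], [-0.7428, -0.4867, -0.3099], [-0.5571, 0.3244, -0.0122]], R = [[5.3852, 0.0000, 1.6713], [0.0000, 6.1644, 0.0000], [0.0000, 0.0000, 5.6751]]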